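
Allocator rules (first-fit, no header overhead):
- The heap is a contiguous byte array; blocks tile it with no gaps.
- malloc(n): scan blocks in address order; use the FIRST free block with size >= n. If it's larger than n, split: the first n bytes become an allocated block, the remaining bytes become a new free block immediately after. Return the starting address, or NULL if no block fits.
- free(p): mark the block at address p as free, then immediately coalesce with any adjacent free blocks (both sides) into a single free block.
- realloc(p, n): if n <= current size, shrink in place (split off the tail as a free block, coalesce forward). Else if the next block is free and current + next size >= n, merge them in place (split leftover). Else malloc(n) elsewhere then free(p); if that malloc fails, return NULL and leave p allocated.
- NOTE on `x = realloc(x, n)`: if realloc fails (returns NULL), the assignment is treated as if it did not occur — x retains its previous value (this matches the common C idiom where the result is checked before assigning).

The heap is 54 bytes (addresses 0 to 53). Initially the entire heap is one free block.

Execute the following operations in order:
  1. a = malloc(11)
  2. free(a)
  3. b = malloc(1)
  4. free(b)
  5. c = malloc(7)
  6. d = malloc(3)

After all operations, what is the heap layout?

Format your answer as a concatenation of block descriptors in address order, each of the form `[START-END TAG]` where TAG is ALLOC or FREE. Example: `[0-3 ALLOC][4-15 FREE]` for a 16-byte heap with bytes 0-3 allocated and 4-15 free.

Answer: [0-6 ALLOC][7-9 ALLOC][10-53 FREE]

Derivation:
Op 1: a = malloc(11) -> a = 0; heap: [0-10 ALLOC][11-53 FREE]
Op 2: free(a) -> (freed a); heap: [0-53 FREE]
Op 3: b = malloc(1) -> b = 0; heap: [0-0 ALLOC][1-53 FREE]
Op 4: free(b) -> (freed b); heap: [0-53 FREE]
Op 5: c = malloc(7) -> c = 0; heap: [0-6 ALLOC][7-53 FREE]
Op 6: d = malloc(3) -> d = 7; heap: [0-6 ALLOC][7-9 ALLOC][10-53 FREE]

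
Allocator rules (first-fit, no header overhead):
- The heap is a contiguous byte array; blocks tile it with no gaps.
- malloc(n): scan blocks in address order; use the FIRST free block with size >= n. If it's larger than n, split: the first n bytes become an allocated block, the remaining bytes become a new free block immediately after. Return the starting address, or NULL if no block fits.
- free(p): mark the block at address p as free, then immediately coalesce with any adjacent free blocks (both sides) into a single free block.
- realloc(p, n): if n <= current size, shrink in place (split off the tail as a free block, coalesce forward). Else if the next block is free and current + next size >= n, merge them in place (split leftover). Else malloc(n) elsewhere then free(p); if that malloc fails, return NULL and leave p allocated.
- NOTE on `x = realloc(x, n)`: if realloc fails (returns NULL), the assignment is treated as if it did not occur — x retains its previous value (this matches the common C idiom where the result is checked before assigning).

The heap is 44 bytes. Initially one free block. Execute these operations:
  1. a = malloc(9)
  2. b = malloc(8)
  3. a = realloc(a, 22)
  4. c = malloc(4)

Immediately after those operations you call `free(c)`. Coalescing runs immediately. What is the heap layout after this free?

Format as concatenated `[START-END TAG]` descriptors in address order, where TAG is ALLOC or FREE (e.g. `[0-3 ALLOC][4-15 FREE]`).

Op 1: a = malloc(9) -> a = 0; heap: [0-8 ALLOC][9-43 FREE]
Op 2: b = malloc(8) -> b = 9; heap: [0-8 ALLOC][9-16 ALLOC][17-43 FREE]
Op 3: a = realloc(a, 22) -> a = 17; heap: [0-8 FREE][9-16 ALLOC][17-38 ALLOC][39-43 FREE]
Op 4: c = malloc(4) -> c = 0; heap: [0-3 ALLOC][4-8 FREE][9-16 ALLOC][17-38 ALLOC][39-43 FREE]
free(c): c = 0 -> block [0-3 ALLOC]; mark free, coalesce with adjacent free neighbors -> [0-8 FREE][9-16 ALLOC][17-38 ALLOC][39-43 FREE]

Answer: [0-8 FREE][9-16 ALLOC][17-38 ALLOC][39-43 FREE]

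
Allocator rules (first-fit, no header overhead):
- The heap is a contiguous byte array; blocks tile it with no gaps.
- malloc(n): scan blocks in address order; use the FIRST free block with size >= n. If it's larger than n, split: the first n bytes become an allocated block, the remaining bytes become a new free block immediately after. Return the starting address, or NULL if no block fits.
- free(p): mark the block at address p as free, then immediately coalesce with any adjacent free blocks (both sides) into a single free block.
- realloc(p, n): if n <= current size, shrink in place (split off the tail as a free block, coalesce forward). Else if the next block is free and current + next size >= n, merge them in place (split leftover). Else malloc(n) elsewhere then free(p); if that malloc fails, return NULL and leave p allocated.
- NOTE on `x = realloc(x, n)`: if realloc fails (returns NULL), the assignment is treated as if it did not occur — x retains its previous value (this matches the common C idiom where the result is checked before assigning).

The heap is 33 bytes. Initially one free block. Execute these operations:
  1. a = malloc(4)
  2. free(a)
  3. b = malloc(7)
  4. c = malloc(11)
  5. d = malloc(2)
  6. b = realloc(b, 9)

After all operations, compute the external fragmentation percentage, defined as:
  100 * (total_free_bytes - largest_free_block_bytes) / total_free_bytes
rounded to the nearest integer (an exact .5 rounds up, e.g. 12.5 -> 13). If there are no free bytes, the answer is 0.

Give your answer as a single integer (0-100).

Answer: 36

Derivation:
Op 1: a = malloc(4) -> a = 0; heap: [0-3 ALLOC][4-32 FREE]
Op 2: free(a) -> (freed a); heap: [0-32 FREE]
Op 3: b = malloc(7) -> b = 0; heap: [0-6 ALLOC][7-32 FREE]
Op 4: c = malloc(11) -> c = 7; heap: [0-6 ALLOC][7-17 ALLOC][18-32 FREE]
Op 5: d = malloc(2) -> d = 18; heap: [0-6 ALLOC][7-17 ALLOC][18-19 ALLOC][20-32 FREE]
Op 6: b = realloc(b, 9) -> b = 20; heap: [0-6 FREE][7-17 ALLOC][18-19 ALLOC][20-28 ALLOC][29-32 FREE]
Free blocks: [7 4] total_free=11 largest=7 -> 100*(11-7)/11 = 400/11 ≈ 36.364 -> rounds to 36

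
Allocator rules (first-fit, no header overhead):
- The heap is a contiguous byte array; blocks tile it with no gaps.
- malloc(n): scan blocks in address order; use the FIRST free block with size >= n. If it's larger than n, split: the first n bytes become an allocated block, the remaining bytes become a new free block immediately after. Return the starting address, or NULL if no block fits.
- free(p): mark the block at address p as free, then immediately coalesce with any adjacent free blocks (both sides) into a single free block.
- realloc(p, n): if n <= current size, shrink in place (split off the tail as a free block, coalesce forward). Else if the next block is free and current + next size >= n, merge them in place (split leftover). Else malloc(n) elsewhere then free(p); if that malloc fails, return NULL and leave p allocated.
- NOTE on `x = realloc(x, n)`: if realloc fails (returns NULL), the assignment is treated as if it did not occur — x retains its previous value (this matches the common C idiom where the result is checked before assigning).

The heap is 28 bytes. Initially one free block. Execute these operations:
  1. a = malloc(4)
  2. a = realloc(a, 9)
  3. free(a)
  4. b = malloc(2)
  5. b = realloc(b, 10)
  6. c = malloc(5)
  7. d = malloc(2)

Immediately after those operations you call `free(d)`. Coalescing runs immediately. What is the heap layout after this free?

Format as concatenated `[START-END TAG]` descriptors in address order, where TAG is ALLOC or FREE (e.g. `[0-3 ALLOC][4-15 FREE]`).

Answer: [0-9 ALLOC][10-14 ALLOC][15-27 FREE]

Derivation:
Op 1: a = malloc(4) -> a = 0; heap: [0-3 ALLOC][4-27 FREE]
Op 2: a = realloc(a, 9) -> a = 0; heap: [0-8 ALLOC][9-27 FREE]
Op 3: free(a) -> (freed a); heap: [0-27 FREE]
Op 4: b = malloc(2) -> b = 0; heap: [0-1 ALLOC][2-27 FREE]
Op 5: b = realloc(b, 10) -> b = 0; heap: [0-9 ALLOC][10-27 FREE]
Op 6: c = malloc(5) -> c = 10; heap: [0-9 ALLOC][10-14 ALLOC][15-27 FREE]
Op 7: d = malloc(2) -> d = 15; heap: [0-9 ALLOC][10-14 ALLOC][15-16 ALLOC][17-27 FREE]
free(d): d = 15 -> block [15-16 ALLOC]; mark free, coalesce with adjacent free neighbors -> [0-9 ALLOC][10-14 ALLOC][15-27 FREE]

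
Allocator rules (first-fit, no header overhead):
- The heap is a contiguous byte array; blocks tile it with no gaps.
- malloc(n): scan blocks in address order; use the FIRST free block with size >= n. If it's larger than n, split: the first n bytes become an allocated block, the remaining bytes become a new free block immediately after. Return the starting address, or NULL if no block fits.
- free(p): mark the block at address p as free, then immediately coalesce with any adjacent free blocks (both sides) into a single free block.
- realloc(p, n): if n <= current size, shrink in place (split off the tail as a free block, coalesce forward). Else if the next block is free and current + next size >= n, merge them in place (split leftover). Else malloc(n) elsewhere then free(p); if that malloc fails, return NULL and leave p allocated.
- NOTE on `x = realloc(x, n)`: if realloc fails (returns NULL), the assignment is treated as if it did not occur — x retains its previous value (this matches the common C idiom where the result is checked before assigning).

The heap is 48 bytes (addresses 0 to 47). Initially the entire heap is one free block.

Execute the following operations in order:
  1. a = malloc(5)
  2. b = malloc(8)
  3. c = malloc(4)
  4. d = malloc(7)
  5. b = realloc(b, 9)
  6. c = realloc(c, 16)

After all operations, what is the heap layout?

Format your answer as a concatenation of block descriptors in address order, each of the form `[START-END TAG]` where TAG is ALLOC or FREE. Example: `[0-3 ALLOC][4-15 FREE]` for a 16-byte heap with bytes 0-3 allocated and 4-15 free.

Op 1: a = malloc(5) -> a = 0; heap: [0-4 ALLOC][5-47 FREE]
Op 2: b = malloc(8) -> b = 5; heap: [0-4 ALLOC][5-12 ALLOC][13-47 FREE]
Op 3: c = malloc(4) -> c = 13; heap: [0-4 ALLOC][5-12 ALLOC][13-16 ALLOC][17-47 FREE]
Op 4: d = malloc(7) -> d = 17; heap: [0-4 ALLOC][5-12 ALLOC][13-16 ALLOC][17-23 ALLOC][24-47 FREE]
Op 5: b = realloc(b, 9) -> b = 24; heap: [0-4 ALLOC][5-12 FREE][13-16 ALLOC][17-23 ALLOC][24-32 ALLOC][33-47 FREE]
Op 6: c = realloc(c, 16) -> NULL (c unchanged); heap: [0-4 ALLOC][5-12 FREE][13-16 ALLOC][17-23 ALLOC][24-32 ALLOC][33-47 FREE]

Answer: [0-4 ALLOC][5-12 FREE][13-16 ALLOC][17-23 ALLOC][24-32 ALLOC][33-47 FREE]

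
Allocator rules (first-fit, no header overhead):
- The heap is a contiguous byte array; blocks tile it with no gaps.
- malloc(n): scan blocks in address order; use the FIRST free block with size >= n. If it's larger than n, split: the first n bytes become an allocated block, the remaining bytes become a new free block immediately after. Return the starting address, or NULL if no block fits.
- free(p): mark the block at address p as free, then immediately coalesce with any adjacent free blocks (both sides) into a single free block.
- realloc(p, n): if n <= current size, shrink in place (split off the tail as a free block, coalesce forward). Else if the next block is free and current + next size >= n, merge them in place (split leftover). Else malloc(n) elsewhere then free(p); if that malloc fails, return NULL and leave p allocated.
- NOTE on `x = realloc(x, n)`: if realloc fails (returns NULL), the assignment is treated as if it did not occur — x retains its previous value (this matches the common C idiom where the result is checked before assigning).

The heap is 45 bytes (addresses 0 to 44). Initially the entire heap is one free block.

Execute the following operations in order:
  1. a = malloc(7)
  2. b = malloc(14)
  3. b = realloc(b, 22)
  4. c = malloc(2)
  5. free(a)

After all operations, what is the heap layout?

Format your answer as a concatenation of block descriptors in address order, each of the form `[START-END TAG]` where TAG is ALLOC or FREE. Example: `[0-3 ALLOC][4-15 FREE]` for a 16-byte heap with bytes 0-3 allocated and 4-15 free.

Op 1: a = malloc(7) -> a = 0; heap: [0-6 ALLOC][7-44 FREE]
Op 2: b = malloc(14) -> b = 7; heap: [0-6 ALLOC][7-20 ALLOC][21-44 FREE]
Op 3: b = realloc(b, 22) -> b = 7; heap: [0-6 ALLOC][7-28 ALLOC][29-44 FREE]
Op 4: c = malloc(2) -> c = 29; heap: [0-6 ALLOC][7-28 ALLOC][29-30 ALLOC][31-44 FREE]
Op 5: free(a) -> (freed a); heap: [0-6 FREE][7-28 ALLOC][29-30 ALLOC][31-44 FREE]

Answer: [0-6 FREE][7-28 ALLOC][29-30 ALLOC][31-44 FREE]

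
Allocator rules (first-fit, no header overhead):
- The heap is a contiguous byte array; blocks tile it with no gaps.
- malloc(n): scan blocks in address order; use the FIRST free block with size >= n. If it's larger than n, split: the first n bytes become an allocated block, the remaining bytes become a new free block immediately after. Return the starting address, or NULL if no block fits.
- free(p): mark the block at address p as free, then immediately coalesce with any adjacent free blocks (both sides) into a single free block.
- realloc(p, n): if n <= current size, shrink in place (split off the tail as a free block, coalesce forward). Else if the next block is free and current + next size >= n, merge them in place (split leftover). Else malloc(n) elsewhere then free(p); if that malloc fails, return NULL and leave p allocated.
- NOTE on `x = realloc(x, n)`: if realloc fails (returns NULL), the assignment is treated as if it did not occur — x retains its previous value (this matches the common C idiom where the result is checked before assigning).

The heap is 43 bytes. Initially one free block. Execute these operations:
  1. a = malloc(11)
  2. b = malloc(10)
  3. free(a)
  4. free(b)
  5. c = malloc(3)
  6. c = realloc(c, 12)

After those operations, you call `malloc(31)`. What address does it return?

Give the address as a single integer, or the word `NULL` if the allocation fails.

Answer: 12

Derivation:
Op 1: a = malloc(11) -> a = 0; heap: [0-10 ALLOC][11-42 FREE]
Op 2: b = malloc(10) -> b = 11; heap: [0-10 ALLOC][11-20 ALLOC][21-42 FREE]
Op 3: free(a) -> (freed a); heap: [0-10 FREE][11-20 ALLOC][21-42 FREE]
Op 4: free(b) -> (freed b); heap: [0-42 FREE]
Op 5: c = malloc(3) -> c = 0; heap: [0-2 ALLOC][3-42 FREE]
Op 6: c = realloc(c, 12) -> c = 0; heap: [0-11 ALLOC][12-42 FREE]
malloc(31): first-fit scan over [0-11 ALLOC][12-42 FREE] -> 12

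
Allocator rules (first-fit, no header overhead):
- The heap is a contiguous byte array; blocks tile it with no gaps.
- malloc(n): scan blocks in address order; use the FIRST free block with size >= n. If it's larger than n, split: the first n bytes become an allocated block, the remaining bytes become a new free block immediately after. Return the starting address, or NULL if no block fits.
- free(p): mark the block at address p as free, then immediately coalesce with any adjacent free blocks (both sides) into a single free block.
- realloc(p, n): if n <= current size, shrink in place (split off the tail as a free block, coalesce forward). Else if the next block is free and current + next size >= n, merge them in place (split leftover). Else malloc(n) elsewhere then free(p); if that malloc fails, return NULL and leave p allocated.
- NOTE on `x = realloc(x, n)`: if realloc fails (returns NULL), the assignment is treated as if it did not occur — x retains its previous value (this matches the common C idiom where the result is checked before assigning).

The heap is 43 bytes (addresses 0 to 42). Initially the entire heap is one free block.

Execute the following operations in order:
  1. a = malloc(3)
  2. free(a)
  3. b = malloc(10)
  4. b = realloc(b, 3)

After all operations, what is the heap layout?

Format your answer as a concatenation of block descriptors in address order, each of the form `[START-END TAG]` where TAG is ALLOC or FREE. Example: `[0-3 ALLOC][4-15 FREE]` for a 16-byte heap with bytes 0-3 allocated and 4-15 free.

Answer: [0-2 ALLOC][3-42 FREE]

Derivation:
Op 1: a = malloc(3) -> a = 0; heap: [0-2 ALLOC][3-42 FREE]
Op 2: free(a) -> (freed a); heap: [0-42 FREE]
Op 3: b = malloc(10) -> b = 0; heap: [0-9 ALLOC][10-42 FREE]
Op 4: b = realloc(b, 3) -> b = 0; heap: [0-2 ALLOC][3-42 FREE]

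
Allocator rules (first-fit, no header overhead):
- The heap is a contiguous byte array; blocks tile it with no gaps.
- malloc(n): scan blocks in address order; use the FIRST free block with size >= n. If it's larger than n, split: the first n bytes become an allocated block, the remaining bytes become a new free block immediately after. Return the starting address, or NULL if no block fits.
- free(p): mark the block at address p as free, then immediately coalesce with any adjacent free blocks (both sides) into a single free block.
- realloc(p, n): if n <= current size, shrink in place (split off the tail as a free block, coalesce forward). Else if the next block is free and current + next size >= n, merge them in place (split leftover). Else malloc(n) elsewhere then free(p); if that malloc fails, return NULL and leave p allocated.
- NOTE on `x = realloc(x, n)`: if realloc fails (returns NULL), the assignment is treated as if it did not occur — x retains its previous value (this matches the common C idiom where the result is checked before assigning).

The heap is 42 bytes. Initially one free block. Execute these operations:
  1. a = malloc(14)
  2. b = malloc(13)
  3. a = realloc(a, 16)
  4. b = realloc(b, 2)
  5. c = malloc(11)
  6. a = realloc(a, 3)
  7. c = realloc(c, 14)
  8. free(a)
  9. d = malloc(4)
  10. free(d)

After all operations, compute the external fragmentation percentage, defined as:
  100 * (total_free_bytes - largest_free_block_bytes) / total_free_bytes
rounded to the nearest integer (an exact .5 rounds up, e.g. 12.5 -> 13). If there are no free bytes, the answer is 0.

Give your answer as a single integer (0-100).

Answer: 46

Derivation:
Op 1: a = malloc(14) -> a = 0; heap: [0-13 ALLOC][14-41 FREE]
Op 2: b = malloc(13) -> b = 14; heap: [0-13 ALLOC][14-26 ALLOC][27-41 FREE]
Op 3: a = realloc(a, 16) -> NULL (a unchanged); heap: [0-13 ALLOC][14-26 ALLOC][27-41 FREE]
Op 4: b = realloc(b, 2) -> b = 14; heap: [0-13 ALLOC][14-15 ALLOC][16-41 FREE]
Op 5: c = malloc(11) -> c = 16; heap: [0-13 ALLOC][14-15 ALLOC][16-26 ALLOC][27-41 FREE]
Op 6: a = realloc(a, 3) -> a = 0; heap: [0-2 ALLOC][3-13 FREE][14-15 ALLOC][16-26 ALLOC][27-41 FREE]
Op 7: c = realloc(c, 14) -> c = 16; heap: [0-2 ALLOC][3-13 FREE][14-15 ALLOC][16-29 ALLOC][30-41 FREE]
Op 8: free(a) -> (freed a); heap: [0-13 FREE][14-15 ALLOC][16-29 ALLOC][30-41 FREE]
Op 9: d = malloc(4) -> d = 0; heap: [0-3 ALLOC][4-13 FREE][14-15 ALLOC][16-29 ALLOC][30-41 FREE]
Op 10: free(d) -> (freed d); heap: [0-13 FREE][14-15 ALLOC][16-29 ALLOC][30-41 FREE]
Free blocks: [14 12] total_free=26 largest=14 -> 100*(26-14)/26 = 1200/26 ≈ 46.154 -> rounds to 46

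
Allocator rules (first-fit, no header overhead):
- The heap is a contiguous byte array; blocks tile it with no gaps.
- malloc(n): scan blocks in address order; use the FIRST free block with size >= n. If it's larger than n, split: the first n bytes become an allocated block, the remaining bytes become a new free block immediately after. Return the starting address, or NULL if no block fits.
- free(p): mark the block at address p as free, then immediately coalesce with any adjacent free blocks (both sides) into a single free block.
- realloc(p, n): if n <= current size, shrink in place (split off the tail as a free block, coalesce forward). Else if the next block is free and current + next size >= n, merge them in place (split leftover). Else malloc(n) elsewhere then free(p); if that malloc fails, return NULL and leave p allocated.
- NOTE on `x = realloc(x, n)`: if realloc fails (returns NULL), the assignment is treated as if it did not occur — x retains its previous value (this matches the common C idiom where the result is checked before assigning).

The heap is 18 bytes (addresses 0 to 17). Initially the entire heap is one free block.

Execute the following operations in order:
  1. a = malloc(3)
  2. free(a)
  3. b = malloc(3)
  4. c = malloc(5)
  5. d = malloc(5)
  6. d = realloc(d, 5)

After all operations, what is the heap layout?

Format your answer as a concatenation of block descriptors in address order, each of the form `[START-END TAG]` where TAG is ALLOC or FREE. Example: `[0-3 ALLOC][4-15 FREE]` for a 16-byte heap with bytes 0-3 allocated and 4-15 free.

Answer: [0-2 ALLOC][3-7 ALLOC][8-12 ALLOC][13-17 FREE]

Derivation:
Op 1: a = malloc(3) -> a = 0; heap: [0-2 ALLOC][3-17 FREE]
Op 2: free(a) -> (freed a); heap: [0-17 FREE]
Op 3: b = malloc(3) -> b = 0; heap: [0-2 ALLOC][3-17 FREE]
Op 4: c = malloc(5) -> c = 3; heap: [0-2 ALLOC][3-7 ALLOC][8-17 FREE]
Op 5: d = malloc(5) -> d = 8; heap: [0-2 ALLOC][3-7 ALLOC][8-12 ALLOC][13-17 FREE]
Op 6: d = realloc(d, 5) -> d = 8; heap: [0-2 ALLOC][3-7 ALLOC][8-12 ALLOC][13-17 FREE]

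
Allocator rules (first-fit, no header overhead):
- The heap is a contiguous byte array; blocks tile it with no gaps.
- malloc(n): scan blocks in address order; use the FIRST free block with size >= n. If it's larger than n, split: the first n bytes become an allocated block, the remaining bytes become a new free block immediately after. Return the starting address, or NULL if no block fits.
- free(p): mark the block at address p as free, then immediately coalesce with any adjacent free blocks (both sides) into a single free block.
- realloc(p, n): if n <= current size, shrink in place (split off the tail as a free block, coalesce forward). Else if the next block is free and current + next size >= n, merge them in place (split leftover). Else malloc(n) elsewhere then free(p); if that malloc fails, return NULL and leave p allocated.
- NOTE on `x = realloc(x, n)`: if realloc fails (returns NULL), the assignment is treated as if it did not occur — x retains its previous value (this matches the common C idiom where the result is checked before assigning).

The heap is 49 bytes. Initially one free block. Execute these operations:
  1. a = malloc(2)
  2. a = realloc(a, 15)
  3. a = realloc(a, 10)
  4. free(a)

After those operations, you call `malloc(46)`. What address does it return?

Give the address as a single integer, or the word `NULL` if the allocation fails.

Op 1: a = malloc(2) -> a = 0; heap: [0-1 ALLOC][2-48 FREE]
Op 2: a = realloc(a, 15) -> a = 0; heap: [0-14 ALLOC][15-48 FREE]
Op 3: a = realloc(a, 10) -> a = 0; heap: [0-9 ALLOC][10-48 FREE]
Op 4: free(a) -> (freed a); heap: [0-48 FREE]
malloc(46): first-fit scan over [0-48 FREE] -> 0

Answer: 0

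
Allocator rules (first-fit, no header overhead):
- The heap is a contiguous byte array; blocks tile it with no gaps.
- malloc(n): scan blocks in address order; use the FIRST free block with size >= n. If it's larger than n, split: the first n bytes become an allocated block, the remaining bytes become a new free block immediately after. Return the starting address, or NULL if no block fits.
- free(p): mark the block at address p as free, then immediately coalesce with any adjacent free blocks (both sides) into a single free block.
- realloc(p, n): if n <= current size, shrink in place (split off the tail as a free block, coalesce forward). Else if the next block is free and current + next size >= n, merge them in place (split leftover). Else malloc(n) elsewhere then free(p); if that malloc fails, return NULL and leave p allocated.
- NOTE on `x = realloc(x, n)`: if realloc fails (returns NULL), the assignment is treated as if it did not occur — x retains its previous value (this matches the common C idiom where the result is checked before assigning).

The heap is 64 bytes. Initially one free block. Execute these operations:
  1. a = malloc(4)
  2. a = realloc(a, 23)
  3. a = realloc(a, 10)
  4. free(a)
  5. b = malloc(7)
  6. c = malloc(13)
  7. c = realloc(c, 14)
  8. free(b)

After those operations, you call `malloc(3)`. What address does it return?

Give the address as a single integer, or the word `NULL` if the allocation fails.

Answer: 0

Derivation:
Op 1: a = malloc(4) -> a = 0; heap: [0-3 ALLOC][4-63 FREE]
Op 2: a = realloc(a, 23) -> a = 0; heap: [0-22 ALLOC][23-63 FREE]
Op 3: a = realloc(a, 10) -> a = 0; heap: [0-9 ALLOC][10-63 FREE]
Op 4: free(a) -> (freed a); heap: [0-63 FREE]
Op 5: b = malloc(7) -> b = 0; heap: [0-6 ALLOC][7-63 FREE]
Op 6: c = malloc(13) -> c = 7; heap: [0-6 ALLOC][7-19 ALLOC][20-63 FREE]
Op 7: c = realloc(c, 14) -> c = 7; heap: [0-6 ALLOC][7-20 ALLOC][21-63 FREE]
Op 8: free(b) -> (freed b); heap: [0-6 FREE][7-20 ALLOC][21-63 FREE]
malloc(3): first-fit scan over [0-6 FREE][7-20 ALLOC][21-63 FREE] -> 0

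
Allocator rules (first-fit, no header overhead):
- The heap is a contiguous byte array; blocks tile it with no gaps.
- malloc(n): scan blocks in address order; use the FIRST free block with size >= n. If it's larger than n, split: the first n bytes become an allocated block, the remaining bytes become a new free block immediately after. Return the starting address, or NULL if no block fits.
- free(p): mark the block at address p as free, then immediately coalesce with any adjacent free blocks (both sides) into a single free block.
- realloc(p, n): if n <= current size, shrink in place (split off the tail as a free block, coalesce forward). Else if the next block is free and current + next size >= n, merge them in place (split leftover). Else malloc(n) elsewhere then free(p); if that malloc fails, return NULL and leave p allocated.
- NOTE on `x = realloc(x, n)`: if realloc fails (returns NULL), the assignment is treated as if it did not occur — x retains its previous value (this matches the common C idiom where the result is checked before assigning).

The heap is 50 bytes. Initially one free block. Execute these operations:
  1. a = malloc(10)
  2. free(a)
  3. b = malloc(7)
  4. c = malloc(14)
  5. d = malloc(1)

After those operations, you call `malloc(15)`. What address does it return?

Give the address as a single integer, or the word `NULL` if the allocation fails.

Op 1: a = malloc(10) -> a = 0; heap: [0-9 ALLOC][10-49 FREE]
Op 2: free(a) -> (freed a); heap: [0-49 FREE]
Op 3: b = malloc(7) -> b = 0; heap: [0-6 ALLOC][7-49 FREE]
Op 4: c = malloc(14) -> c = 7; heap: [0-6 ALLOC][7-20 ALLOC][21-49 FREE]
Op 5: d = malloc(1) -> d = 21; heap: [0-6 ALLOC][7-20 ALLOC][21-21 ALLOC][22-49 FREE]
malloc(15): first-fit scan over [0-6 ALLOC][7-20 ALLOC][21-21 ALLOC][22-49 FREE] -> 22

Answer: 22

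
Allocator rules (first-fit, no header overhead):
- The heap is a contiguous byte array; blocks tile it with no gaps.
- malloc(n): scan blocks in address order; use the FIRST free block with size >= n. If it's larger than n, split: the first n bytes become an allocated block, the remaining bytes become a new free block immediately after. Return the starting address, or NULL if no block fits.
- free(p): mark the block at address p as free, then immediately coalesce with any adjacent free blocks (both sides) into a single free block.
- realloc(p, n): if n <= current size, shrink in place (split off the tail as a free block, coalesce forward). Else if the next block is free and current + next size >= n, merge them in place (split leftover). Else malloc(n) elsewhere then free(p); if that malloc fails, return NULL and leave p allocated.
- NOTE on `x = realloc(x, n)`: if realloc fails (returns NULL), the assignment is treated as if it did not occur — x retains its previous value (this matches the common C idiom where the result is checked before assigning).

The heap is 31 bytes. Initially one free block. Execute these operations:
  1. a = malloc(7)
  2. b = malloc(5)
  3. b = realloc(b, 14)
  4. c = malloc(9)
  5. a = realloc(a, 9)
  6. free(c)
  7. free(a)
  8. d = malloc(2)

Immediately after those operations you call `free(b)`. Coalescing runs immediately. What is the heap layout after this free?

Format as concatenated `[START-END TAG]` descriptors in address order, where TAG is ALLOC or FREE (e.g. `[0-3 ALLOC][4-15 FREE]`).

Op 1: a = malloc(7) -> a = 0; heap: [0-6 ALLOC][7-30 FREE]
Op 2: b = malloc(5) -> b = 7; heap: [0-6 ALLOC][7-11 ALLOC][12-30 FREE]
Op 3: b = realloc(b, 14) -> b = 7; heap: [0-6 ALLOC][7-20 ALLOC][21-30 FREE]
Op 4: c = malloc(9) -> c = 21; heap: [0-6 ALLOC][7-20 ALLOC][21-29 ALLOC][30-30 FREE]
Op 5: a = realloc(a, 9) -> NULL (a unchanged); heap: [0-6 ALLOC][7-20 ALLOC][21-29 ALLOC][30-30 FREE]
Op 6: free(c) -> (freed c); heap: [0-6 ALLOC][7-20 ALLOC][21-30 FREE]
Op 7: free(a) -> (freed a); heap: [0-6 FREE][7-20 ALLOC][21-30 FREE]
Op 8: d = malloc(2) -> d = 0; heap: [0-1 ALLOC][2-6 FREE][7-20 ALLOC][21-30 FREE]
free(b): b = 7 -> block [7-20 ALLOC]; mark free, coalesce with adjacent free neighbors -> [0-1 ALLOC][2-30 FREE]

Answer: [0-1 ALLOC][2-30 FREE]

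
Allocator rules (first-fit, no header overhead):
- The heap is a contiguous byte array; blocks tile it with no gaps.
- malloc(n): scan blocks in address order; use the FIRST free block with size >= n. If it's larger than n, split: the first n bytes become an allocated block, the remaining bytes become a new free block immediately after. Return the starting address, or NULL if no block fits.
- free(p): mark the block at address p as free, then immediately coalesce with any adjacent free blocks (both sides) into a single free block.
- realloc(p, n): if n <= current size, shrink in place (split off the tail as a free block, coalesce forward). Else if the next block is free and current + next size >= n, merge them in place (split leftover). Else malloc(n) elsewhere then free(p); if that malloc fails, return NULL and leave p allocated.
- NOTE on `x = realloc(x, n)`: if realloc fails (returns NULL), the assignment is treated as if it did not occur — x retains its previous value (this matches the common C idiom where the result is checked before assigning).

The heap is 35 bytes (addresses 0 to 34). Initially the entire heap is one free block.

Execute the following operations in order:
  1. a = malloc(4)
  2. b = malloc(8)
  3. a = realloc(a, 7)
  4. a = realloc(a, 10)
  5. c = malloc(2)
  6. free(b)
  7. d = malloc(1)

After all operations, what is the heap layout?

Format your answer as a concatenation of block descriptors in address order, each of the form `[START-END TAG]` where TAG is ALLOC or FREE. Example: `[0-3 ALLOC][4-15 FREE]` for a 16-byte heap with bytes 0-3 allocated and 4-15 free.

Op 1: a = malloc(4) -> a = 0; heap: [0-3 ALLOC][4-34 FREE]
Op 2: b = malloc(8) -> b = 4; heap: [0-3 ALLOC][4-11 ALLOC][12-34 FREE]
Op 3: a = realloc(a, 7) -> a = 12; heap: [0-3 FREE][4-11 ALLOC][12-18 ALLOC][19-34 FREE]
Op 4: a = realloc(a, 10) -> a = 12; heap: [0-3 FREE][4-11 ALLOC][12-21 ALLOC][22-34 FREE]
Op 5: c = malloc(2) -> c = 0; heap: [0-1 ALLOC][2-3 FREE][4-11 ALLOC][12-21 ALLOC][22-34 FREE]
Op 6: free(b) -> (freed b); heap: [0-1 ALLOC][2-11 FREE][12-21 ALLOC][22-34 FREE]
Op 7: d = malloc(1) -> d = 2; heap: [0-1 ALLOC][2-2 ALLOC][3-11 FREE][12-21 ALLOC][22-34 FREE]

Answer: [0-1 ALLOC][2-2 ALLOC][3-11 FREE][12-21 ALLOC][22-34 FREE]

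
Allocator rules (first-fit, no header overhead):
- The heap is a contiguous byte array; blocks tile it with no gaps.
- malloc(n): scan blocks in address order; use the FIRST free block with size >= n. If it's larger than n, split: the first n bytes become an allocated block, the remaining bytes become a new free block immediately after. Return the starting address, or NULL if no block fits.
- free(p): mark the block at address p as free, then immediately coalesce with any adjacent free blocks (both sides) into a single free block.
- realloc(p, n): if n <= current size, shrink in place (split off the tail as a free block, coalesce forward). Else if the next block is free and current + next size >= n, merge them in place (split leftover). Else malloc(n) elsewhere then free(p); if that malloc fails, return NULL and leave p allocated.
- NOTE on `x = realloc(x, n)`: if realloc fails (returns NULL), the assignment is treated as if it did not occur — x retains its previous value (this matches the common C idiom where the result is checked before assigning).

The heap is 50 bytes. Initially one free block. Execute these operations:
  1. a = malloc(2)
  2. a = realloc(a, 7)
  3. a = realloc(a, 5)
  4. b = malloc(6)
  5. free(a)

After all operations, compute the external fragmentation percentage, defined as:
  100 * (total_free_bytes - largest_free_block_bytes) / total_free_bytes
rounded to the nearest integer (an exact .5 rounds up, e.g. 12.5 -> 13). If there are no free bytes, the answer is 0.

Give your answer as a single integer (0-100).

Op 1: a = malloc(2) -> a = 0; heap: [0-1 ALLOC][2-49 FREE]
Op 2: a = realloc(a, 7) -> a = 0; heap: [0-6 ALLOC][7-49 FREE]
Op 3: a = realloc(a, 5) -> a = 0; heap: [0-4 ALLOC][5-49 FREE]
Op 4: b = malloc(6) -> b = 5; heap: [0-4 ALLOC][5-10 ALLOC][11-49 FREE]
Op 5: free(a) -> (freed a); heap: [0-4 FREE][5-10 ALLOC][11-49 FREE]
Free blocks: [5 39] total_free=44 largest=39 -> 100*(44-39)/44 = 500/44 ≈ 11.364 -> rounds to 11

Answer: 11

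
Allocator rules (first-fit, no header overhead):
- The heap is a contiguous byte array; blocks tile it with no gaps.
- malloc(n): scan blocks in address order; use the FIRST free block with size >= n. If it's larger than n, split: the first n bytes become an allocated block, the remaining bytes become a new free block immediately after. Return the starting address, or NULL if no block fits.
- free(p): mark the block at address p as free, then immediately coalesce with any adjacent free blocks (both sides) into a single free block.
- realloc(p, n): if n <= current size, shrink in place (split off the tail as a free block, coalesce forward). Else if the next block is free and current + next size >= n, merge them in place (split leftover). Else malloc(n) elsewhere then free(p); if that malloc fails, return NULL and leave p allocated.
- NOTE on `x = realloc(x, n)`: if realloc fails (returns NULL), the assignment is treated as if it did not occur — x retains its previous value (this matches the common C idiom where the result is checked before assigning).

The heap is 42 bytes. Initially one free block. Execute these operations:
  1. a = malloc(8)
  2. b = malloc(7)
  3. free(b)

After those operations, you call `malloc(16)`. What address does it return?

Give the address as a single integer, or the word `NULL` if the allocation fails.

Op 1: a = malloc(8) -> a = 0; heap: [0-7 ALLOC][8-41 FREE]
Op 2: b = malloc(7) -> b = 8; heap: [0-7 ALLOC][8-14 ALLOC][15-41 FREE]
Op 3: free(b) -> (freed b); heap: [0-7 ALLOC][8-41 FREE]
malloc(16): first-fit scan over [0-7 ALLOC][8-41 FREE] -> 8

Answer: 8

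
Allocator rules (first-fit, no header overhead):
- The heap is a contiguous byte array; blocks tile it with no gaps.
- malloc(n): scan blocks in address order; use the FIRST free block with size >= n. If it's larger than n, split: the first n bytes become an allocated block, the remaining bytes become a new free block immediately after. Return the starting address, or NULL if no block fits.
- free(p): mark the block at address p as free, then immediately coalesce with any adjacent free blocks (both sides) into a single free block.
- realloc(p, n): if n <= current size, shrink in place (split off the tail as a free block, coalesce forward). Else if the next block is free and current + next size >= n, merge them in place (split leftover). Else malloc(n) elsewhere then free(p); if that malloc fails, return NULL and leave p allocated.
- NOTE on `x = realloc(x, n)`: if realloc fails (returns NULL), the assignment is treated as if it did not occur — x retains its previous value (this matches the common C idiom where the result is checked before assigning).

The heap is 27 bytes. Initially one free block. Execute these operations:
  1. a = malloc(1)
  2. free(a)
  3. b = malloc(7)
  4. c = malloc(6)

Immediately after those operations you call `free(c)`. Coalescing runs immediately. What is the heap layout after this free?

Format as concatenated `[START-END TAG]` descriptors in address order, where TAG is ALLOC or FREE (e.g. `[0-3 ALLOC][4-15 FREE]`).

Answer: [0-6 ALLOC][7-26 FREE]

Derivation:
Op 1: a = malloc(1) -> a = 0; heap: [0-0 ALLOC][1-26 FREE]
Op 2: free(a) -> (freed a); heap: [0-26 FREE]
Op 3: b = malloc(7) -> b = 0; heap: [0-6 ALLOC][7-26 FREE]
Op 4: c = malloc(6) -> c = 7; heap: [0-6 ALLOC][7-12 ALLOC][13-26 FREE]
free(c): c = 7 -> block [7-12 ALLOC]; mark free, coalesce with adjacent free neighbors -> [0-6 ALLOC][7-26 FREE]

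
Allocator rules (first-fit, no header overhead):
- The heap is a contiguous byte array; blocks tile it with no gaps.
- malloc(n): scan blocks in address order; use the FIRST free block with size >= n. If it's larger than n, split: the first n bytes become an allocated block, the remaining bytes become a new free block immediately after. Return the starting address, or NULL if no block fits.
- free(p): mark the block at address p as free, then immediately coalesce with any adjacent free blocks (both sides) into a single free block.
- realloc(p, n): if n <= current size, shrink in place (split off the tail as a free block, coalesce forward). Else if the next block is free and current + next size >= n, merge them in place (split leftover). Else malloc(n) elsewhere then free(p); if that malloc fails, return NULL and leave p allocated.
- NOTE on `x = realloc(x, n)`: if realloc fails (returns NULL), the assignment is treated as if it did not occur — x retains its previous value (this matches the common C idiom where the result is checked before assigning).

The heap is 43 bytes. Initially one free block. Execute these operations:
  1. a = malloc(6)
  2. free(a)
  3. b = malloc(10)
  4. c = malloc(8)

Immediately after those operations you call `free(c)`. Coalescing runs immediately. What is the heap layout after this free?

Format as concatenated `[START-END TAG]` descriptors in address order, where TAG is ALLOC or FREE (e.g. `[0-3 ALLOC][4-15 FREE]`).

Op 1: a = malloc(6) -> a = 0; heap: [0-5 ALLOC][6-42 FREE]
Op 2: free(a) -> (freed a); heap: [0-42 FREE]
Op 3: b = malloc(10) -> b = 0; heap: [0-9 ALLOC][10-42 FREE]
Op 4: c = malloc(8) -> c = 10; heap: [0-9 ALLOC][10-17 ALLOC][18-42 FREE]
free(c): c = 10 -> block [10-17 ALLOC]; mark free, coalesce with adjacent free neighbors -> [0-9 ALLOC][10-42 FREE]

Answer: [0-9 ALLOC][10-42 FREE]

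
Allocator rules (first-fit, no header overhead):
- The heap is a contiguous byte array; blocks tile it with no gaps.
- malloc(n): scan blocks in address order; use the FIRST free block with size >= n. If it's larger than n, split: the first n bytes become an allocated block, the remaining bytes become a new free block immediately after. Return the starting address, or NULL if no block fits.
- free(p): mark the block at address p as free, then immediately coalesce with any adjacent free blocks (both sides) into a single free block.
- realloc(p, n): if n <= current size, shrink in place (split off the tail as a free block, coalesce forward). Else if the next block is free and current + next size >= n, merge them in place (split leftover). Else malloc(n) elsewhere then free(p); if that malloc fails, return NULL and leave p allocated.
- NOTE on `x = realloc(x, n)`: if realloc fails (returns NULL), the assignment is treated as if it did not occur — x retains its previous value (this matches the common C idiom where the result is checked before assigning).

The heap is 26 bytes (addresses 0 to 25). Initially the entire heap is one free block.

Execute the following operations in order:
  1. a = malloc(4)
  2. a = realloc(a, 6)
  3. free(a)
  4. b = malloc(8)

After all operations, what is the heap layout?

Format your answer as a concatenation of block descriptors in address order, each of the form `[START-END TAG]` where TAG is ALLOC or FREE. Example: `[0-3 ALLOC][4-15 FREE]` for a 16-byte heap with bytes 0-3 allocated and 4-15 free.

Op 1: a = malloc(4) -> a = 0; heap: [0-3 ALLOC][4-25 FREE]
Op 2: a = realloc(a, 6) -> a = 0; heap: [0-5 ALLOC][6-25 FREE]
Op 3: free(a) -> (freed a); heap: [0-25 FREE]
Op 4: b = malloc(8) -> b = 0; heap: [0-7 ALLOC][8-25 FREE]

Answer: [0-7 ALLOC][8-25 FREE]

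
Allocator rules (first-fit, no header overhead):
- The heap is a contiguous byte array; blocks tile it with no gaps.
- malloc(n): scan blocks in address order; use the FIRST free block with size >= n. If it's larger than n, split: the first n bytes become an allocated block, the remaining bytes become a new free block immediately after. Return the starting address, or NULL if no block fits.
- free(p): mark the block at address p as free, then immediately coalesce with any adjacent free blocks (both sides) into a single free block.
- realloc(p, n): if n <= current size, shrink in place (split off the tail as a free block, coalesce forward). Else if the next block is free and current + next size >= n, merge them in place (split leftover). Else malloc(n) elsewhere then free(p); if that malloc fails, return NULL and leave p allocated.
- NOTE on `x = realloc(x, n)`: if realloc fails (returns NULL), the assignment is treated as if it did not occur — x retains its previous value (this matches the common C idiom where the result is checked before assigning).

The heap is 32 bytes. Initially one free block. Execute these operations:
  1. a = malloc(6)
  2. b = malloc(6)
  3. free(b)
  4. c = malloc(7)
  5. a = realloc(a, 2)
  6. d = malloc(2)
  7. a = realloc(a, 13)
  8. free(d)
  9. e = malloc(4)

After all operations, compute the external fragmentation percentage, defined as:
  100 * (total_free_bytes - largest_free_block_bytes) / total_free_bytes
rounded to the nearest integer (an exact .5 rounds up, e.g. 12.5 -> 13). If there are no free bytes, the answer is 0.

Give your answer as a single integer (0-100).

Answer: 25

Derivation:
Op 1: a = malloc(6) -> a = 0; heap: [0-5 ALLOC][6-31 FREE]
Op 2: b = malloc(6) -> b = 6; heap: [0-5 ALLOC][6-11 ALLOC][12-31 FREE]
Op 3: free(b) -> (freed b); heap: [0-5 ALLOC][6-31 FREE]
Op 4: c = malloc(7) -> c = 6; heap: [0-5 ALLOC][6-12 ALLOC][13-31 FREE]
Op 5: a = realloc(a, 2) -> a = 0; heap: [0-1 ALLOC][2-5 FREE][6-12 ALLOC][13-31 FREE]
Op 6: d = malloc(2) -> d = 2; heap: [0-1 ALLOC][2-3 ALLOC][4-5 FREE][6-12 ALLOC][13-31 FREE]
Op 7: a = realloc(a, 13) -> a = 13; heap: [0-1 FREE][2-3 ALLOC][4-5 FREE][6-12 ALLOC][13-25 ALLOC][26-31 FREE]
Op 8: free(d) -> (freed d); heap: [0-5 FREE][6-12 ALLOC][13-25 ALLOC][26-31 FREE]
Op 9: e = malloc(4) -> e = 0; heap: [0-3 ALLOC][4-5 FREE][6-12 ALLOC][13-25 ALLOC][26-31 FREE]
Free blocks: [2 6] total_free=8 largest=6 -> 100*(8-6)/8 = 200/8 = 25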